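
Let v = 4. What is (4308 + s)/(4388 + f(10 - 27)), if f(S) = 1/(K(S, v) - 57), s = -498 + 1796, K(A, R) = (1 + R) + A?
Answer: 386814/302771 ≈ 1.2776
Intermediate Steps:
K(A, R) = 1 + A + R
s = 1298
f(S) = 1/(-52 + S) (f(S) = 1/((1 + S + 4) - 57) = 1/((5 + S) - 57) = 1/(-52 + S))
(4308 + s)/(4388 + f(10 - 27)) = (4308 + 1298)/(4388 + 1/(-52 + (10 - 27))) = 5606/(4388 + 1/(-52 - 17)) = 5606/(4388 + 1/(-69)) = 5606/(4388 - 1/69) = 5606/(302771/69) = 5606*(69/302771) = 386814/302771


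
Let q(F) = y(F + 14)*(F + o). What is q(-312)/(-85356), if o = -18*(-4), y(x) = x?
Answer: -5960/7113 ≈ -0.83790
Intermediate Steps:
o = 72
q(F) = (14 + F)*(72 + F) (q(F) = (F + 14)*(F + 72) = (14 + F)*(72 + F))
q(-312)/(-85356) = ((14 - 312)*(72 - 312))/(-85356) = -298*(-240)*(-1/85356) = 71520*(-1/85356) = -5960/7113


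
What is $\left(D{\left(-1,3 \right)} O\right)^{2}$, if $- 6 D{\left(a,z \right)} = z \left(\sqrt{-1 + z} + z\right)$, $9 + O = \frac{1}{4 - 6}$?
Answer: $\frac{3971}{16} + \frac{1083 \sqrt{2}}{8} \approx 439.64$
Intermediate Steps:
$O = - \frac{19}{2}$ ($O = -9 + \frac{1}{4 - 6} = -9 + \frac{1}{-2} = -9 - \frac{1}{2} = - \frac{19}{2} \approx -9.5$)
$D{\left(a,z \right)} = - \frac{z \left(z + \sqrt{-1 + z}\right)}{6}$ ($D{\left(a,z \right)} = - \frac{z \left(\sqrt{-1 + z} + z\right)}{6} = - \frac{z \left(z + \sqrt{-1 + z}\right)}{6}$)
$\left(D{\left(-1,3 \right)} O\right)^{2} = \left(\left(- \frac{1}{6}\right) 3 \left(3 + \sqrt{-1 + 3}\right) \left(- \frac{19}{2}\right)\right)^{2} = \left(\left(- \frac{1}{6}\right) 3 \left(3 + \sqrt{2}\right) \left(- \frac{19}{2}\right)\right)^{2} = \left(\left(- \frac{3}{2} - \frac{\sqrt{2}}{2}\right) \left(- \frac{19}{2}\right)\right)^{2} = \left(\frac{57}{4} + \frac{19 \sqrt{2}}{4}\right)^{2}$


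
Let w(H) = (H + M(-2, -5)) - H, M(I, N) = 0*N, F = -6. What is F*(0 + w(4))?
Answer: 0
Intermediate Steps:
M(I, N) = 0
w(H) = 0 (w(H) = (H + 0) - H = H - H = 0)
F*(0 + w(4)) = -6*(0 + 0) = -6*0 = 0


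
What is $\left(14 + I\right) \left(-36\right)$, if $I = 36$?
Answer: $-1800$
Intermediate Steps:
$\left(14 + I\right) \left(-36\right) = \left(14 + 36\right) \left(-36\right) = 50 \left(-36\right) = -1800$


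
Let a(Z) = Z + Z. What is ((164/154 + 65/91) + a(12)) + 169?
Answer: 14998/77 ≈ 194.78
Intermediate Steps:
a(Z) = 2*Z
((164/154 + 65/91) + a(12)) + 169 = ((164/154 + 65/91) + 2*12) + 169 = ((164*(1/154) + 65*(1/91)) + 24) + 169 = ((82/77 + 5/7) + 24) + 169 = (137/77 + 24) + 169 = 1985/77 + 169 = 14998/77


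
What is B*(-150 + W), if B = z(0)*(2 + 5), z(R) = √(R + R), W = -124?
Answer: 0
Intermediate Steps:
z(R) = √2*√R (z(R) = √(2*R) = √2*√R)
B = 0 (B = (√2*√0)*(2 + 5) = (√2*0)*7 = 0*7 = 0)
B*(-150 + W) = 0*(-150 - 124) = 0*(-274) = 0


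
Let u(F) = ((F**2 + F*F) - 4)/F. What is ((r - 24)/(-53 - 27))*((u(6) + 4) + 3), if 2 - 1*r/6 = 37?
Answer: 429/8 ≈ 53.625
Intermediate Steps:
r = -210 (r = 12 - 6*37 = 12 - 222 = -210)
u(F) = (-4 + 2*F**2)/F (u(F) = ((F**2 + F**2) - 4)/F = (2*F**2 - 4)/F = (-4 + 2*F**2)/F)
((r - 24)/(-53 - 27))*((u(6) + 4) + 3) = ((-210 - 24)/(-53 - 27))*(((-4/6 + 2*6) + 4) + 3) = (-234/(-80))*(((-4*1/6 + 12) + 4) + 3) = (-234*(-1/80))*(((-2/3 + 12) + 4) + 3) = 117*((34/3 + 4) + 3)/40 = 117*(46/3 + 3)/40 = (117/40)*(55/3) = 429/8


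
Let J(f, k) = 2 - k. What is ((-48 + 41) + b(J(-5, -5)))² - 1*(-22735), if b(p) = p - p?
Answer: 22784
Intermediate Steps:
b(p) = 0
((-48 + 41) + b(J(-5, -5)))² - 1*(-22735) = ((-48 + 41) + 0)² - 1*(-22735) = (-7 + 0)² + 22735 = (-7)² + 22735 = 49 + 22735 = 22784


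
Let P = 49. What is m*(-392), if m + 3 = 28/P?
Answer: 952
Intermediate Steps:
m = -17/7 (m = -3 + 28/49 = -3 + 28*(1/49) = -3 + 4/7 = -17/7 ≈ -2.4286)
m*(-392) = -17/7*(-392) = 952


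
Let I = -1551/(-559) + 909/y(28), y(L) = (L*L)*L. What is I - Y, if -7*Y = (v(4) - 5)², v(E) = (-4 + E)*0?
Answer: 78381283/12271168 ≈ 6.3874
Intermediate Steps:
y(L) = L³ (y(L) = L²*L = L³)
v(E) = 0
I = 34555683/12271168 (I = -1551/(-559) + 909/(28³) = -1551*(-1/559) + 909/21952 = 1551/559 + 909*(1/21952) = 1551/559 + 909/21952 = 34555683/12271168 ≈ 2.8160)
Y = -25/7 (Y = -(0 - 5)²/7 = -⅐*(-5)² = -⅐*25 = -25/7 ≈ -3.5714)
I - Y = 34555683/12271168 - 1*(-25/7) = 34555683/12271168 + 25/7 = 78381283/12271168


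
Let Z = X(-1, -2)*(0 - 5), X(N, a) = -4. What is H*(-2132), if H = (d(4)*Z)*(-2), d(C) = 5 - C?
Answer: 85280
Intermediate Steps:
Z = 20 (Z = -4*(0 - 5) = -4*(-5) = 20)
H = -40 (H = ((5 - 1*4)*20)*(-2) = ((5 - 4)*20)*(-2) = (1*20)*(-2) = 20*(-2) = -40)
H*(-2132) = -40*(-2132) = 85280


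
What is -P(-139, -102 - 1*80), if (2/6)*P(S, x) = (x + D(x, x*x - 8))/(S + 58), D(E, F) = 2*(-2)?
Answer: -62/9 ≈ -6.8889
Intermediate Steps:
D(E, F) = -4
P(S, x) = 3*(-4 + x)/(58 + S) (P(S, x) = 3*((x - 4)/(S + 58)) = 3*((-4 + x)/(58 + S)) = 3*(-4 + x)/(58 + S))
-P(-139, -102 - 1*80) = -3*(-4 + (-102 - 1*80))/(58 - 139) = -3*(-4 + (-102 - 80))/(-81) = -3*(-1)*(-4 - 182)/81 = -3*(-1)*(-186)/81 = -1*62/9 = -62/9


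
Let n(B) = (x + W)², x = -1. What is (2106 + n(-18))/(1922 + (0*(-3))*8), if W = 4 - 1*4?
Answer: 2107/1922 ≈ 1.0963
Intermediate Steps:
W = 0 (W = 4 - 4 = 0)
n(B) = 1 (n(B) = (-1 + 0)² = (-1)² = 1)
(2106 + n(-18))/(1922 + (0*(-3))*8) = (2106 + 1)/(1922 + (0*(-3))*8) = 2107/(1922 + 0*8) = 2107/(1922 + 0) = 2107/1922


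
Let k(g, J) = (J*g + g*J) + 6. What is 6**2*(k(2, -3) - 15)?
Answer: -756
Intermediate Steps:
k(g, J) = 6 + 2*J*g (k(g, J) = (J*g + J*g) + 6 = 2*J*g + 6 = 6 + 2*J*g)
6**2*(k(2, -3) - 15) = 6**2*((6 + 2*(-3)*2) - 15) = 36*((6 - 12) - 15) = 36*(-6 - 15) = 36*(-21) = -756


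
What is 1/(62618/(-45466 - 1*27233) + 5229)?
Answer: 72699/380080453 ≈ 0.00019127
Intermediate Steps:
1/(62618/(-45466 - 1*27233) + 5229) = 1/(62618/(-45466 - 27233) + 5229) = 1/(62618/(-72699) + 5229) = 1/(62618*(-1/72699) + 5229) = 1/(-62618/72699 + 5229) = 1/(380080453/72699) = 72699/380080453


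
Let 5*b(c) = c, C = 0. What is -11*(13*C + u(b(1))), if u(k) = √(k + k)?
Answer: -11*√10/5 ≈ -6.9570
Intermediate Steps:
b(c) = c/5
u(k) = √2*√k (u(k) = √(2*k) = √2*√k)
-11*(13*C + u(b(1))) = -11*(13*0 + √2*√((⅕)*1)) = -11*(0 + √2*√(⅕)) = -11*(0 + √2*(√5/5)) = -11*(0 + √10/5) = -11*√10/5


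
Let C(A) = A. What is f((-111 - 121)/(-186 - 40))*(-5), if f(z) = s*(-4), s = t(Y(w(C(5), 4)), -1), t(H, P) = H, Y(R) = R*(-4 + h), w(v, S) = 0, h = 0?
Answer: 0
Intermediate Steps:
Y(R) = -4*R (Y(R) = R*(-4 + 0) = R*(-4) = -4*R)
s = 0 (s = -4*0 = 0)
f(z) = 0 (f(z) = 0*(-4) = 0)
f((-111 - 121)/(-186 - 40))*(-5) = 0*(-5) = 0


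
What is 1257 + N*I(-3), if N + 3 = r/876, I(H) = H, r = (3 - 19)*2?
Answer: 92426/73 ≈ 1266.1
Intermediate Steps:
r = -32 (r = -16*2 = -32)
N = -665/219 (N = -3 - 32/876 = -3 - 32*1/876 = -3 - 8/219 = -665/219 ≈ -3.0365)
1257 + N*I(-3) = 1257 - 665/219*(-3) = 1257 + 665/73 = 92426/73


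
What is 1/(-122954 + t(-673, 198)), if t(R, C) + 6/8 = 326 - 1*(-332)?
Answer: -4/489187 ≈ -8.1768e-6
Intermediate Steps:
t(R, C) = 2629/4 (t(R, C) = -3/4 + (326 - 1*(-332)) = -3/4 + (326 + 332) = -3/4 + 658 = 2629/4)
1/(-122954 + t(-673, 198)) = 1/(-122954 + 2629/4) = 1/(-489187/4) = -4/489187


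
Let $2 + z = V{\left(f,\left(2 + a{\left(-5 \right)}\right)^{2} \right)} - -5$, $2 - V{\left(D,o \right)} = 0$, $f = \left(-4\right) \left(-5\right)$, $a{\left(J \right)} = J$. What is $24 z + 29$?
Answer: $149$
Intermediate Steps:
$f = 20$
$V{\left(D,o \right)} = 2$ ($V{\left(D,o \right)} = 2 - 0 = 2 + 0 = 2$)
$z = 5$ ($z = -2 + \left(2 - -5\right) = -2 + \left(2 + 5\right) = -2 + 7 = 5$)
$24 z + 29 = 24 \cdot 5 + 29 = 120 + 29 = 149$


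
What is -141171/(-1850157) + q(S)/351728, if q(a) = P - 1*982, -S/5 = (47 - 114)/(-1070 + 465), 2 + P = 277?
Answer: 16115244163/216917340432 ≈ 0.074292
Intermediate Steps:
P = 275 (P = -2 + 277 = 275)
S = -67/121 (S = -5*(47 - 114)/(-1070 + 465) = -(-335)/(-605) = -(-335)*(-1)/605 = -5*67/605 = -67/121 ≈ -0.55372)
q(a) = -707 (q(a) = 275 - 1*982 = 275 - 982 = -707)
-141171/(-1850157) + q(S)/351728 = -141171/(-1850157) - 707/351728 = -141171*(-1/1850157) - 707*1/351728 = 47057/616719 - 707/351728 = 16115244163/216917340432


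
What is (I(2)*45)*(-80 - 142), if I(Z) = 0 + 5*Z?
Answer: -99900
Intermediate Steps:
I(Z) = 5*Z
(I(2)*45)*(-80 - 142) = ((5*2)*45)*(-80 - 142) = (10*45)*(-222) = 450*(-222) = -99900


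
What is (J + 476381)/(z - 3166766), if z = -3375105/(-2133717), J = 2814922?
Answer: -2340903054417/2252326358039 ≈ -1.0393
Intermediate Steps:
z = 1125035/711239 (z = -3375105*(-1/2133717) = 1125035/711239 ≈ 1.5818)
(J + 476381)/(z - 3166766) = (2814922 + 476381)/(1125035/711239 - 3166766) = 3291303/(-2252326358039/711239) = 3291303*(-711239/2252326358039) = -2340903054417/2252326358039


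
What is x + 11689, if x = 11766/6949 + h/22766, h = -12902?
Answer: 924694463142/79100467 ≈ 11690.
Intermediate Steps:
x = 89104379/79100467 (x = 11766/6949 - 12902/22766 = 11766*(1/6949) - 12902*1/22766 = 11766/6949 - 6451/11383 = 89104379/79100467 ≈ 1.1265)
x + 11689 = 89104379/79100467 + 11689 = 924694463142/79100467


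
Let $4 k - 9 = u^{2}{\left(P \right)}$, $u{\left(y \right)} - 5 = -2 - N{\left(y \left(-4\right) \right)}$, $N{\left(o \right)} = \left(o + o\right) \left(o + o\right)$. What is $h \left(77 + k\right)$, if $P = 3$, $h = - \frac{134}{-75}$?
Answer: $\frac{11009641}{75} \approx 1.468 \cdot 10^{5}$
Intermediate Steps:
$h = \frac{134}{75}$ ($h = \left(-134\right) \left(- \frac{1}{75}\right) = \frac{134}{75} \approx 1.7867$)
$N{\left(o \right)} = 4 o^{2}$ ($N{\left(o \right)} = 2 o 2 o = 4 o^{2}$)
$u{\left(y \right)} = 3 - 64 y^{2}$ ($u{\left(y \right)} = 5 - \left(2 + 4 \left(y \left(-4\right)\right)^{2}\right) = 5 - \left(2 + 4 \left(- 4 y\right)^{2}\right) = 5 - \left(2 + 4 \cdot 16 y^{2}\right) = 5 - \left(2 + 64 y^{2}\right) = 3 - 64 y^{2}$)
$k = \frac{164169}{2}$ ($k = \frac{9}{4} + \frac{\left(3 - 64 \cdot 3^{2}\right)^{2}}{4} = \frac{9}{4} + \frac{\left(3 - 576\right)^{2}}{4} = \frac{9}{4} + \frac{\left(-573\right)^{2}}{4} = \frac{9}{4} + \frac{1}{4} \cdot 328329 = \frac{9}{4} + \frac{328329}{4} = \frac{164169}{2} \approx 82085.0$)
$h \left(77 + k\right) = \frac{134 \left(77 + \frac{164169}{2}\right)}{75} = \frac{134}{75} \cdot \frac{164323}{2} = \frac{11009641}{75}$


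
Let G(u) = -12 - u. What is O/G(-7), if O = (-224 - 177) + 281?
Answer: 24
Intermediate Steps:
O = -120 (O = -401 + 281 = -120)
O/G(-7) = -120/(-12 - 1*(-7)) = -120/(-12 + 7) = -120/(-5) = -120*(-⅕) = 24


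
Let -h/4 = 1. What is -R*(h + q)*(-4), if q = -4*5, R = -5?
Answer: 480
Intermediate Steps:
h = -4 (h = -4*1 = -4)
q = -20
-R*(h + q)*(-4) = -(-5)*(-4 - 20)*(-4) = -(-5)*(-24)*(-4) = -1*120*(-4) = -120*(-4) = 480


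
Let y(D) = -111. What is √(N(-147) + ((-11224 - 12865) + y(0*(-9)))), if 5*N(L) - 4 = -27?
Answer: 3*I*√67235/5 ≈ 155.58*I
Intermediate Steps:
N(L) = -23/5 (N(L) = ⅘ + (⅕)*(-27) = ⅘ - 27/5 = -23/5)
√(N(-147) + ((-11224 - 12865) + y(0*(-9)))) = √(-23/5 + ((-11224 - 12865) - 111)) = √(-23/5 + (-24089 - 111)) = √(-23/5 - 24200) = √(-121023/5) = 3*I*√67235/5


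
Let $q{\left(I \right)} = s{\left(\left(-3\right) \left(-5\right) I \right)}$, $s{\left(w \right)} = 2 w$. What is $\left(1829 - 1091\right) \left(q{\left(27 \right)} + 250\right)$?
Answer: $782280$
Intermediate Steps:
$q{\left(I \right)} = 30 I$ ($q{\left(I \right)} = 2 \left(-3\right) \left(-5\right) I = 2 \cdot 15 I = 30 I$)
$\left(1829 - 1091\right) \left(q{\left(27 \right)} + 250\right) = \left(1829 - 1091\right) \left(30 \cdot 27 + 250\right) = 738 \left(810 + 250\right) = 738 \cdot 1060 = 782280$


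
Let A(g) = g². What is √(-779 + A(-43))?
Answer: √1070 ≈ 32.711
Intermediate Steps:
√(-779 + A(-43)) = √(-779 + (-43)²) = √(-779 + 1849) = √1070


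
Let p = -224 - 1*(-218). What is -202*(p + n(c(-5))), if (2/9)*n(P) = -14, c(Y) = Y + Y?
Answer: 13938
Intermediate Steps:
c(Y) = 2*Y
n(P) = -63 (n(P) = (9/2)*(-14) = -63)
p = -6 (p = -224 + 218 = -6)
-202*(p + n(c(-5))) = -202*(-6 - 63) = -202*(-69) = 13938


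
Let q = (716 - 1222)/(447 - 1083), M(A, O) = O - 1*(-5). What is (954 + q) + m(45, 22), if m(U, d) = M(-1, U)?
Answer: 319525/318 ≈ 1004.8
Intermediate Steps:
M(A, O) = 5 + O (M(A, O) = O + 5 = 5 + O)
q = 253/318 (q = -506/(-636) = -506*(-1/636) = 253/318 ≈ 0.79560)
m(U, d) = 5 + U
(954 + q) + m(45, 22) = (954 + 253/318) + (5 + 45) = 303625/318 + 50 = 319525/318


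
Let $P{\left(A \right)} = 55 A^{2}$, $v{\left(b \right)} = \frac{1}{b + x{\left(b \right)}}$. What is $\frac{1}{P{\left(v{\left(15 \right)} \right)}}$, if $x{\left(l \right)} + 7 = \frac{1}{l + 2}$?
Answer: $\frac{18769}{15895} \approx 1.1808$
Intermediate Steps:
$x{\left(l \right)} = -7 + \frac{1}{2 + l}$ ($x{\left(l \right)} = -7 + \frac{1}{l + 2} = -7 + \frac{1}{2 + l}$)
$v{\left(b \right)} = \frac{1}{b + \frac{-13 - 7 b}{2 + b}}$
$\frac{1}{P{\left(v{\left(15 \right)} \right)}} = \frac{1}{55 \left(\frac{2 + 15}{-13 + 15^{2} - 75}\right)^{2}} = \frac{1}{55 \left(\frac{1}{-13 + 225 - 75} \cdot 17\right)^{2}} = \frac{1}{55 \left(\frac{1}{137} \cdot 17\right)^{2}} = \frac{1}{55 \left(\frac{17}{137}\right)^{2}} = \frac{1}{55 \cdot \frac{289}{18769}} = \frac{1}{\frac{15895}{18769}} = \frac{18769}{15895}$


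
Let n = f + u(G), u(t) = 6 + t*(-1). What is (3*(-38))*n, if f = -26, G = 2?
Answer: 2508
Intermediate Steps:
u(t) = 6 - t
n = -22 (n = -26 + (6 - 1*2) = -26 + (6 - 2) = -26 + 4 = -22)
(3*(-38))*n = (3*(-38))*(-22) = -114*(-22) = 2508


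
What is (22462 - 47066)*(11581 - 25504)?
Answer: 342561492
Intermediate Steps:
(22462 - 47066)*(11581 - 25504) = -24604*(-13923) = 342561492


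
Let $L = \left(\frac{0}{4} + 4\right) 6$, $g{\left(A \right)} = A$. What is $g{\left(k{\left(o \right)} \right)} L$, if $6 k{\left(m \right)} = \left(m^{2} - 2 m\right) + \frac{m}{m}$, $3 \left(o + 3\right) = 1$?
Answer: $\frac{484}{9} \approx 53.778$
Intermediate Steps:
$o = - \frac{8}{3}$ ($o = -3 + \frac{1}{3} \cdot 1 = -3 + \frac{1}{3} = - \frac{8}{3} \approx -2.6667$)
$k{\left(m \right)} = \frac{1}{6} - \frac{m}{3} + \frac{m^{2}}{6}$ ($k{\left(m \right)} = \frac{\left(m^{2} - 2 m\right) + \frac{m}{m}}{6} = \frac{\left(m^{2} - 2 m\right) + 1}{6} = \frac{1 + m^{2} - 2 m}{6} = \frac{1}{6} - \frac{m}{3} + \frac{m^{2}}{6}$)
$L = 24$ ($L = \left(0 \cdot \frac{1}{4} + 4\right) 6 = \left(0 + 4\right) 6 = 4 \cdot 6 = 24$)
$g{\left(k{\left(o \right)} \right)} L = \left(\frac{1}{6} - - \frac{8}{9} + \frac{\left(- \frac{8}{3}\right)^{2}}{6}\right) 24 = \left(\frac{1}{6} + \frac{8}{9} + \frac{1}{6} \cdot \frac{64}{9}\right) 24 = \left(\frac{1}{6} + \frac{8}{9} + \frac{32}{27}\right) 24 = \frac{121}{54} \cdot 24 = \frac{484}{9}$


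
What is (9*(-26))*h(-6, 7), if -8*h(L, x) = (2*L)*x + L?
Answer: -5265/2 ≈ -2632.5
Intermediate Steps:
h(L, x) = -L/8 - L*x/4 (h(L, x) = -((2*L)*x + L)/8 = -(2*L*x + L)/8 = -(L + 2*L*x)/8 = -L/8 - L*x/4)
(9*(-26))*h(-6, 7) = (9*(-26))*(-⅛*(-6)*(1 + 2*7)) = -(-117)*(-6)*(1 + 14)/4 = -(-117)*(-6)*15/4 = -234*45/4 = -5265/2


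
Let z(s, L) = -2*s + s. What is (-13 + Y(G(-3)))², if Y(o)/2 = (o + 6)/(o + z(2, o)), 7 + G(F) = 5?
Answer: 225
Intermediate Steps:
z(s, L) = -s
G(F) = -2 (G(F) = -7 + 5 = -2)
Y(o) = 2*(6 + o)/(-2 + o) (Y(o) = 2*((o + 6)/(o - 1*2)) = 2*((6 + o)/(o - 2)) = 2*((6 + o)/(-2 + o)) = 2*(6 + o)/(-2 + o))
(-13 + Y(G(-3)))² = (-13 + 2*(6 - 2)/(-2 - 2))² = (-13 + 2*4/(-4))² = (-13 + 2*(-¼)*4)² = (-13 - 2)² = (-15)² = 225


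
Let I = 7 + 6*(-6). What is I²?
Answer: 841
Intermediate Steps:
I = -29 (I = 7 - 36 = -29)
I² = (-29)² = 841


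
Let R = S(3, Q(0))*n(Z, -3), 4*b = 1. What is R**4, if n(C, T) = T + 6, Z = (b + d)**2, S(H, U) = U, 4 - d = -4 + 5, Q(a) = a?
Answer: 0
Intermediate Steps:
b = 1/4 (b = (1/4)*1 = 1/4 ≈ 0.25000)
d = 3 (d = 4 - (-4 + 5) = 4 - 1*1 = 4 - 1 = 3)
Z = 169/16 (Z = (1/4 + 3)**2 = (13/4)**2 = 169/16 ≈ 10.563)
n(C, T) = 6 + T
R = 0 (R = 0*(6 - 3) = 0*3 = 0)
R**4 = 0**4 = 0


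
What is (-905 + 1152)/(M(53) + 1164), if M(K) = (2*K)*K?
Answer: 247/6782 ≈ 0.036420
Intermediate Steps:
M(K) = 2*K**2
(-905 + 1152)/(M(53) + 1164) = (-905 + 1152)/(2*53**2 + 1164) = 247/(2*2809 + 1164) = 247/(5618 + 1164) = 247/6782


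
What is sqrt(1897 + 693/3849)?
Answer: 37*sqrt(2281174)/1283 ≈ 43.557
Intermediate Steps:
sqrt(1897 + 693/3849) = sqrt(1897 + 693*(1/3849)) = sqrt(1897 + 231/1283) = sqrt(2434082/1283) = 37*sqrt(2281174)/1283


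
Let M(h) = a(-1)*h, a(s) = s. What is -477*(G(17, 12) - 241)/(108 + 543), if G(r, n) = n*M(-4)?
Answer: 30687/217 ≈ 141.41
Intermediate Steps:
M(h) = -h
G(r, n) = 4*n (G(r, n) = n*(-1*(-4)) = n*4 = 4*n)
-477*(G(17, 12) - 241)/(108 + 543) = -477*(4*12 - 241)/(108 + 543) = -477*(48 - 241)/651 = -(-92061)/651 = -477*(-193/651) = 30687/217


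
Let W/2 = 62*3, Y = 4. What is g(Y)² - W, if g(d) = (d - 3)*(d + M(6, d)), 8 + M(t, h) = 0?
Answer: -356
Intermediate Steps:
M(t, h) = -8 (M(t, h) = -8 + 0 = -8)
g(d) = (-8 + d)*(-3 + d) (g(d) = (d - 3)*(d - 8) = (-3 + d)*(-8 + d) = (-8 + d)*(-3 + d))
W = 372 (W = 2*(62*3) = 2*186 = 372)
g(Y)² - W = (24 + 4² - 11*4)² - 1*372 = (24 + 16 - 44)² - 372 = (-4)² - 372 = 16 - 372 = -356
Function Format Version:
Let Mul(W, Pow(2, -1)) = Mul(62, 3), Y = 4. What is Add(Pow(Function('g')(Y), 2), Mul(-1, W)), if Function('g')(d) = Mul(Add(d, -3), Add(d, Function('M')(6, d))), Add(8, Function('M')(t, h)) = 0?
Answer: -356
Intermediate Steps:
Function('M')(t, h) = -8 (Function('M')(t, h) = Add(-8, 0) = -8)
Function('g')(d) = Mul(Add(-8, d), Add(-3, d)) (Function('g')(d) = Mul(Add(d, -3), Add(d, -8)) = Mul(Add(-3, d), Add(-8, d)) = Mul(Add(-8, d), Add(-3, d)))
W = 372 (W = Mul(2, Mul(62, 3)) = Mul(2, 186) = 372)
Add(Pow(Function('g')(Y), 2), Mul(-1, W)) = Add(Pow(Add(24, Pow(4, 2), Mul(-11, 4)), 2), Mul(-1, 372)) = Add(Pow(Add(24, 16, -44), 2), -372) = Add(Pow(-4, 2), -372) = Add(16, -372) = -356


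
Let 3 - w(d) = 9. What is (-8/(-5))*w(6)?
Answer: -48/5 ≈ -9.6000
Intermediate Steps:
w(d) = -6 (w(d) = 3 - 1*9 = 3 - 9 = -6)
(-8/(-5))*w(6) = -8/(-5)*(-6) = -8*(-1/5)*(-6) = (8/5)*(-6) = -48/5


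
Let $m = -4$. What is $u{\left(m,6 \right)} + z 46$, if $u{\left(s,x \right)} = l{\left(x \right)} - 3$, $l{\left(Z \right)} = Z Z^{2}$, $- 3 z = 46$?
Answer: $- \frac{1477}{3} \approx -492.33$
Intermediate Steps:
$z = - \frac{46}{3}$ ($z = \left(- \frac{1}{3}\right) 46 = - \frac{46}{3} \approx -15.333$)
$l{\left(Z \right)} = Z^{3}$
$u{\left(s,x \right)} = -3 + x^{3}$ ($u{\left(s,x \right)} = x^{3} - 3 = -3 + x^{3}$)
$u{\left(m,6 \right)} + z 46 = \left(-3 + 6^{3}\right) - \frac{2116}{3} = \left(-3 + 216\right) - \frac{2116}{3} = 213 - \frac{2116}{3} = - \frac{1477}{3}$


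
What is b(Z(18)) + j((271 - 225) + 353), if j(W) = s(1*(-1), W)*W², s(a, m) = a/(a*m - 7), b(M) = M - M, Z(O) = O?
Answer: 22743/58 ≈ 392.12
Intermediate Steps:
b(M) = 0
s(a, m) = a/(-7 + a*m)
j(W) = -W²/(-7 - W) (j(W) = ((1*(-1))/(-7 + (1*(-1))*W))*W² = (-1/(-7 - W))*W² = -W²/(-7 - W))
b(Z(18)) + j((271 - 225) + 353) = 0 + ((271 - 225) + 353)²/(7 + ((271 - 225) + 353)) = 0 + (46 + 353)²/(7 + (46 + 353)) = 0 + 399²/(7 + 399) = 0 + 159201/406 = 0 + 159201*(1/406) = 0 + 22743/58 = 22743/58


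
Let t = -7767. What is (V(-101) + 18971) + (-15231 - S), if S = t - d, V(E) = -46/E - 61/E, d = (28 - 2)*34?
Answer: 1251598/101 ≈ 12392.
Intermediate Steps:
d = 884 (d = 26*34 = 884)
V(E) = -107/E
S = -8651 (S = -7767 - 1*884 = -7767 - 884 = -8651)
(V(-101) + 18971) + (-15231 - S) = (-107/(-101) + 18971) + (-15231 - 1*(-8651)) = (-107*(-1/101) + 18971) + (-15231 + 8651) = (107/101 + 18971) - 6580 = 1916178/101 - 6580 = 1251598/101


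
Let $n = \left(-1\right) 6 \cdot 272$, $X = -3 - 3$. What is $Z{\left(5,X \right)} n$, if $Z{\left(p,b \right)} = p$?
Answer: $-8160$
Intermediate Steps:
$X = -6$
$n = -1632$ ($n = \left(-6\right) 272 = -1632$)
$Z{\left(5,X \right)} n = 5 \left(-1632\right) = -8160$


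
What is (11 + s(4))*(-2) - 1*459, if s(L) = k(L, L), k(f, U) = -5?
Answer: -471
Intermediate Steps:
s(L) = -5
(11 + s(4))*(-2) - 1*459 = (11 - 5)*(-2) - 1*459 = 6*(-2) - 459 = -12 - 459 = -471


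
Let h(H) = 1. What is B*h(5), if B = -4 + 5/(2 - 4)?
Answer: -13/2 ≈ -6.5000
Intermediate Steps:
B = -13/2 (B = -4 + 5/(-2) = -4 - ½*5 = -4 - 5/2 = -13/2 ≈ -6.5000)
B*h(5) = -13/2*1 = -13/2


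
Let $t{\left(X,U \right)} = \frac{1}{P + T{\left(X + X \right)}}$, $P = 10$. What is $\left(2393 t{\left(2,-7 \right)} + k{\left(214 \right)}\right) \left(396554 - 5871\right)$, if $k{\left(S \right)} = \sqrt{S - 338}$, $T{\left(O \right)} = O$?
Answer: $\frac{934904419}{14} + 781366 i \sqrt{31} \approx 6.6779 \cdot 10^{7} + 4.3505 \cdot 10^{6} i$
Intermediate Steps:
$t{\left(X,U \right)} = \frac{1}{10 + 2 X}$ ($t{\left(X,U \right)} = \frac{1}{10 + \left(X + X\right)} = \frac{1}{10 + 2 X}$)
$k{\left(S \right)} = \sqrt{-338 + S}$
$\left(2393 t{\left(2,-7 \right)} + k{\left(214 \right)}\right) \left(396554 - 5871\right) = \left(2393 \frac{1}{2 \left(5 + 2\right)} + \sqrt{-338 + 214}\right) \left(396554 - 5871\right) = \left(2393 \frac{1}{2 \cdot 7} + \sqrt{-124}\right) 390683 = \left(2393 \cdot \frac{1}{2} \cdot \frac{1}{7} + 2 i \sqrt{31}\right) 390683 = \left(2393 \cdot \frac{1}{14} + 2 i \sqrt{31}\right) 390683 = \left(\frac{2393}{14} + 2 i \sqrt{31}\right) 390683 = \frac{934904419}{14} + 781366 i \sqrt{31}$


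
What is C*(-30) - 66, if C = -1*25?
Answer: 684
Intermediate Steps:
C = -25
C*(-30) - 66 = -25*(-30) - 66 = 750 - 66 = 684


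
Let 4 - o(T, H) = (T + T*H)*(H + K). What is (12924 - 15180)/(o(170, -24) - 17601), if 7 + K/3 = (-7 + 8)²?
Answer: 2256/181817 ≈ 0.012408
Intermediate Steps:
K = -18 (K = -21 + 3*(-7 + 8)² = -21 + 3*1² = -21 + 3*1 = -21 + 3 = -18)
o(T, H) = 4 - (-18 + H)*(T + H*T) (o(T, H) = 4 - (T + T*H)*(H - 18) = 4 - (T + H*T)*(-18 + H) = 4 - (-18 + H)*(T + H*T))
(12924 - 15180)/(o(170, -24) - 17601) = (12924 - 15180)/((4 + 18*170 - 1*170*(-24)² + 17*(-24)*170) - 17601) = -2256/((4 + 3060 - 1*170*576 - 69360) - 17601) = -2256/((4 + 3060 - 97920 - 69360) - 17601) = -2256/(-164216 - 17601) = -2256/(-181817) = -2256*(-1/181817) = 2256/181817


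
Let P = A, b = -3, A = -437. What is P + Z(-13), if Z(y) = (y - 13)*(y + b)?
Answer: -21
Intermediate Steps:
Z(y) = (-13 + y)*(-3 + y) (Z(y) = (y - 13)*(y - 3) = (-13 + y)*(-3 + y))
P = -437
P + Z(-13) = -437 + (39 + (-13)² - 16*(-13)) = -437 + (39 + 169 + 208) = -437 + 416 = -21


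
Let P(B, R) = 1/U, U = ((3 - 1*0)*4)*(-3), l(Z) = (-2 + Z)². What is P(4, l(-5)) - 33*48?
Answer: -57025/36 ≈ -1584.0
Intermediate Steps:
U = -36 (U = ((3 + 0)*4)*(-3) = (3*4)*(-3) = 12*(-3) = -36)
P(B, R) = -1/36 (P(B, R) = 1/(-36) = -1/36)
P(4, l(-5)) - 33*48 = -1/36 - 33*48 = -1/36 - 1584 = -57025/36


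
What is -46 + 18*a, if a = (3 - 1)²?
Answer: 26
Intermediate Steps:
a = 4 (a = 2² = 4)
-46 + 18*a = -46 + 18*4 = -46 + 72 = 26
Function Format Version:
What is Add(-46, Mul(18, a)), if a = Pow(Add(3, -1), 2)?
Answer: 26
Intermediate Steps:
a = 4 (a = Pow(2, 2) = 4)
Add(-46, Mul(18, a)) = Add(-46, Mul(18, 4)) = Add(-46, 72) = 26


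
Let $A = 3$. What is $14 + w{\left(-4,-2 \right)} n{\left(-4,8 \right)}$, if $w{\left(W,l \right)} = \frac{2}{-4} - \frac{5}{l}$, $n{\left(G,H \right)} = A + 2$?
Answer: $24$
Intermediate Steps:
$n{\left(G,H \right)} = 5$ ($n{\left(G,H \right)} = 3 + 2 = 5$)
$w{\left(W,l \right)} = - \frac{1}{2} - \frac{5}{l}$ ($w{\left(W,l \right)} = 2 \left(- \frac{1}{4}\right) - \frac{5}{l} = - \frac{1}{2} - \frac{5}{l}$)
$14 + w{\left(-4,-2 \right)} n{\left(-4,8 \right)} = 14 + \frac{-10 - -2}{2 \left(-2\right)} 5 = 14 + \frac{1}{2} \left(- \frac{1}{2}\right) \left(-10 + 2\right) 5 = 14 + \frac{1}{2} \left(- \frac{1}{2}\right) \left(-8\right) 5 = 14 + 2 \cdot 5 = 14 + 10 = 24$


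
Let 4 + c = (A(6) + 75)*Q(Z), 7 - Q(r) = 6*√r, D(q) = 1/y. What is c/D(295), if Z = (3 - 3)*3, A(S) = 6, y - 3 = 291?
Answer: 165522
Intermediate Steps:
y = 294 (y = 3 + 291 = 294)
D(q) = 1/294
Z = 0 (Z = 0*3 = 0)
Q(r) = 7 - 6*√r
c = 563 (c = -4 + (6 + 75)*(7 - 6*√0) = -4 + 81*(7 - 6*0) = -4 + 81*(7 + 0) = -4 + 81*7 = -4 + 567 = 563)
c/D(295) = 563/(1/294) = 563*294 = 165522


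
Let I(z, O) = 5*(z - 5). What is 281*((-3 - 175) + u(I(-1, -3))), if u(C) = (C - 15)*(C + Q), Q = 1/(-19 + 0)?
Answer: 6269953/19 ≈ 3.3000e+5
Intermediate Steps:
Q = -1/19 (Q = 1/(-19) = -1/19 ≈ -0.052632)
I(z, O) = -25 + 5*z (I(z, O) = 5*(-5 + z) = -25 + 5*z)
u(C) = (-15 + C)*(-1/19 + C) (u(C) = (C - 15)*(C - 1/19) = (-15 + C)*(-1/19 + C))
281*((-3 - 175) + u(I(-1, -3))) = 281*((-3 - 175) + (15/19 + (-25 + 5*(-1))² - 286*(-25 + 5*(-1))/19)) = 281*(-178 + (15/19 + (-25 - 5)² - 286*(-25 - 5)/19)) = 281*(-178 + (15/19 + (-30)² - 286/19*(-30))) = 281*(-178 + (15/19 + 900 + 8580/19)) = 281*(-178 + 25695/19) = 281*(22313/19) = 6269953/19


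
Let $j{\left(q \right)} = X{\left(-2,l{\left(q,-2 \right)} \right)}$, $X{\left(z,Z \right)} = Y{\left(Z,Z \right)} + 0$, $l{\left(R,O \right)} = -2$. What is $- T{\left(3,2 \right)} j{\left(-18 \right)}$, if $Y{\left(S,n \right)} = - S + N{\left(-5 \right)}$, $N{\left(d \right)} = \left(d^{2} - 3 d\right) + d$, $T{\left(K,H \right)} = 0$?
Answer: $0$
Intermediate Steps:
$N{\left(d \right)} = d^{2} - 2 d$
$Y{\left(S,n \right)} = 35 - S$ ($Y{\left(S,n \right)} = - S - 5 \left(-2 - 5\right) = - S - -35 = - S + 35 = 35 - S$)
$X{\left(z,Z \right)} = 35 - Z$ ($X{\left(z,Z \right)} = \left(35 - Z\right) + 0 = 35 - Z$)
$j{\left(q \right)} = 37$ ($j{\left(q \right)} = 35 - -2 = 35 + 2 = 37$)
$- T{\left(3,2 \right)} j{\left(-18 \right)} = \left(-1\right) 0 \cdot 37 = 0 \cdot 37 = 0$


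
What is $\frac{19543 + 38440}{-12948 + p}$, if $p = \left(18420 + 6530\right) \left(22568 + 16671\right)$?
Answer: $\frac{57983}{979000102} \approx 5.9227 \cdot 10^{-5}$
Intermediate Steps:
$p = 979013050$ ($p = 24950 \cdot 39239 = 979013050$)
$\frac{19543 + 38440}{-12948 + p} = \frac{19543 + 38440}{-12948 + 979013050} = \frac{57983}{979000102}$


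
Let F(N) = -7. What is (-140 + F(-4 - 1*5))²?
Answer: 21609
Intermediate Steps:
(-140 + F(-4 - 1*5))² = (-140 - 7)² = (-147)² = 21609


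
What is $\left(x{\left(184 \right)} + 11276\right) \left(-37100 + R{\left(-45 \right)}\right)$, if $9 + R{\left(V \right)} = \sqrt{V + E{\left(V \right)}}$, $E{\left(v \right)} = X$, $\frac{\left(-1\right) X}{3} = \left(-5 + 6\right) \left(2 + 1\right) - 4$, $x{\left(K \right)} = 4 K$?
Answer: $-445753308 + 12012 i \sqrt{42} \approx -4.4575 \cdot 10^{8} + 77847.0 i$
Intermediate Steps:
$X = 3$ ($X = - 3 \left(\left(-5 + 6\right) \left(2 + 1\right) - 4\right) = - 3 \left(1 \cdot 3 - 4\right) = - 3 \left(3 - 4\right) = \left(-3\right) \left(-1\right) = 3$)
$E{\left(v \right)} = 3$
$R{\left(V \right)} = -9 + \sqrt{3 + V}$ ($R{\left(V \right)} = -9 + \sqrt{V + 3} = -9 + \sqrt{3 + V}$)
$\left(x{\left(184 \right)} + 11276\right) \left(-37100 + R{\left(-45 \right)}\right) = \left(4 \cdot 184 + 11276\right) \left(-37100 - \left(9 - \sqrt{3 - 45}\right)\right) = \left(736 + 11276\right) \left(-37100 - \left(9 - \sqrt{-42}\right)\right) = 12012 \left(-37100 - \left(9 - i \sqrt{42}\right)\right) = 12012 \left(-37109 + i \sqrt{42}\right) = -445753308 + 12012 i \sqrt{42}$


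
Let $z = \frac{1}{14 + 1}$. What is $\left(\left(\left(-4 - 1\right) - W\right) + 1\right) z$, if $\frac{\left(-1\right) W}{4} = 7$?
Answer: $\frac{8}{5} \approx 1.6$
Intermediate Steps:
$W = -28$ ($W = \left(-4\right) 7 = -28$)
$z = \frac{1}{15} \approx 0.066667$
$\left(\left(\left(-4 - 1\right) - W\right) + 1\right) z = \left(\left(\left(-4 - 1\right) - -28\right) + 1\right) \frac{1}{15} = \left(\left(-5 + 28\right) + 1\right) \frac{1}{15} = \left(23 + 1\right) \frac{1}{15} = 24 \cdot \frac{1}{15} = \frac{8}{5}$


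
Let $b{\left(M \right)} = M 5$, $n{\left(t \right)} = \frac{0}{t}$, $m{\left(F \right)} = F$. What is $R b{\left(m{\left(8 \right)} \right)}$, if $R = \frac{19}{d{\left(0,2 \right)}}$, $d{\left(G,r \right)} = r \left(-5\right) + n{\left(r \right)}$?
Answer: $-76$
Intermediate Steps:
$n{\left(t \right)} = 0$
$b{\left(M \right)} = 5 M$
$d{\left(G,r \right)} = - 5 r$ ($d{\left(G,r \right)} = r \left(-5\right) + 0 = - 5 r + 0 = - 5 r$)
$R = - \frac{19}{10}$ ($R = \frac{19}{\left(-5\right) 2} = \frac{19}{-10} = 19 \left(- \frac{1}{10}\right) = - \frac{19}{10} \approx -1.9$)
$R b{\left(m{\left(8 \right)} \right)} = - \frac{19 \cdot 5 \cdot 8}{10} = \left(- \frac{19}{10}\right) 40 = -76$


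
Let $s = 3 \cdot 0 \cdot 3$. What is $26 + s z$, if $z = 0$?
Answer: $26$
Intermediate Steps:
$s = 0$ ($s = 0 \cdot 3 = 0$)
$26 + s z = 26 + 0 \cdot 0 = 26 + 0 = 26$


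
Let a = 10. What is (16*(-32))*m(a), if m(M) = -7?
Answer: 3584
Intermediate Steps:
(16*(-32))*m(a) = (16*(-32))*(-7) = -512*(-7) = 3584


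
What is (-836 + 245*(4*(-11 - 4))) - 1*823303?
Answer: -838839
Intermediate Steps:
(-836 + 245*(4*(-11 - 4))) - 1*823303 = (-836 + 245*(4*(-15))) - 823303 = (-836 + 245*(-60)) - 823303 = (-836 - 14700) - 823303 = -15536 - 823303 = -838839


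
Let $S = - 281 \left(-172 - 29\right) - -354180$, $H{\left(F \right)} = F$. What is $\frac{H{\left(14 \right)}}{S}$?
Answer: $\frac{14}{410661} \approx 3.4091 \cdot 10^{-5}$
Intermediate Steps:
$S = 410661$ ($S = \left(-281\right) \left(-201\right) + 354180 = 56481 + 354180 = 410661$)
$\frac{H{\left(14 \right)}}{S} = \frac{14}{410661}$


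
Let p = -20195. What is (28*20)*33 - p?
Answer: 38675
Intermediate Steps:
(28*20)*33 - p = (28*20)*33 - 1*(-20195) = 560*33 + 20195 = 18480 + 20195 = 38675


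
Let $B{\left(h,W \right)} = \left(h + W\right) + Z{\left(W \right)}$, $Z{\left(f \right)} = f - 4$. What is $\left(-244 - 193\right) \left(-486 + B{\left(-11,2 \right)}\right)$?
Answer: $217189$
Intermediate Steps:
$Z{\left(f \right)} = -4 + f$
$B{\left(h,W \right)} = -4 + h + 2 W$ ($B{\left(h,W \right)} = \left(h + W\right) + \left(-4 + W\right) = \left(W + h\right) + \left(-4 + W\right) = -4 + h + 2 W$)
$\left(-244 - 193\right) \left(-486 + B{\left(-11,2 \right)}\right) = \left(-244 - 193\right) \left(-486 - 11\right) = - 437 \left(-486 - 11\right) = \left(-437\right) \left(-497\right) = 217189$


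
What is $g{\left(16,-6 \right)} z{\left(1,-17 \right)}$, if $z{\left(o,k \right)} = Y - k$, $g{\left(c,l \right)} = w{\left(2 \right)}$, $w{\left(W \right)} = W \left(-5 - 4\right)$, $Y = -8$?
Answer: $-162$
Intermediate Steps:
$w{\left(W \right)} = - 9 W$ ($w{\left(W \right)} = W \left(-9\right) = - 9 W$)
$g{\left(c,l \right)} = -18$ ($g{\left(c,l \right)} = \left(-9\right) 2 = -18$)
$z{\left(o,k \right)} = -8 - k$
$g{\left(16,-6 \right)} z{\left(1,-17 \right)} = - 18 \left(-8 - -17\right) = - 18 \left(-8 + 17\right) = \left(-18\right) 9 = -162$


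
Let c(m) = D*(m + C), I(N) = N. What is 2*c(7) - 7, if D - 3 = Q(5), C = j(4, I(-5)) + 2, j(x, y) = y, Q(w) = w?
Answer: 57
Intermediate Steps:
C = -3 (C = -5 + 2 = -3)
D = 8 (D = 3 + 5 = 8)
c(m) = -24 + 8*m (c(m) = 8*(m - 3) = 8*(-3 + m) = -24 + 8*m)
2*c(7) - 7 = 2*(-24 + 8*7) - 7 = 2*(-24 + 56) - 7 = 2*32 - 7 = 64 - 7 = 57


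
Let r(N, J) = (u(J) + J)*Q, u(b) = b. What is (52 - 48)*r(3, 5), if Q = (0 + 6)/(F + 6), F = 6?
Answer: 20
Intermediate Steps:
Q = 1/2 (Q = (0 + 6)/(6 + 6) = 6/12 = 6*(1/12) = 1/2 ≈ 0.50000)
r(N, J) = J (r(N, J) = (J + J)*(1/2) = (2*J)*(1/2) = J)
(52 - 48)*r(3, 5) = (52 - 48)*5 = 4*5 = 20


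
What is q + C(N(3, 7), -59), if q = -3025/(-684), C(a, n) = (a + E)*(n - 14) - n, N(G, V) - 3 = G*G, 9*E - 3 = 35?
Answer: -766627/684 ≈ -1120.8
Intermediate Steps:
E = 38/9 (E = ⅓ + (⅑)*35 = ⅓ + 35/9 = 38/9 ≈ 4.2222)
N(G, V) = 3 + G² (N(G, V) = 3 + G*G = 3 + G²)
C(a, n) = -n + (-14 + n)*(38/9 + a) (C(a, n) = (a + 38/9)*(n - 14) - n = (38/9 + a)*(-14 + n) - n = (-14 + n)*(38/9 + a) - n = -n + (-14 + n)*(38/9 + a))
q = 3025/684 (q = -3025*(-1/684) = 3025/684 ≈ 4.4225)
q + C(N(3, 7), -59) = 3025/684 + (-532/9 - 14*(3 + 3²) + (29/9)*(-59) + (3 + 3²)*(-59)) = 3025/684 + (-532/9 - 14*(3 + 9) - 1711/9 + (3 + 9)*(-59)) = 3025/684 + (-532/9 - 14*12 - 1711/9 + 12*(-59)) = 3025/684 + (-532/9 - 168 - 1711/9 - 708) = 3025/684 - 10127/9 = -766627/684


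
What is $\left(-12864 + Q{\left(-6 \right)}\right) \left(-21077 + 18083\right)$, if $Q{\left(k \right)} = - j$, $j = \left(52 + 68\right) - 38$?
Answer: $38760324$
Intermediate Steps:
$j = 82$ ($j = 120 - 38 = 82$)
$Q{\left(k \right)} = -82$ ($Q{\left(k \right)} = \left(-1\right) 82 = -82$)
$\left(-12864 + Q{\left(-6 \right)}\right) \left(-21077 + 18083\right) = \left(-12864 - 82\right) \left(-21077 + 18083\right) = \left(-12946\right) \left(-2994\right) = 38760324$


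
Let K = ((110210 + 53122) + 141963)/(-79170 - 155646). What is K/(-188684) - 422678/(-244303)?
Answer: 6242418470755339/3608031375948544 ≈ 1.7301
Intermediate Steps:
K = -101765/78272 (K = (163332 + 141963)/(-234816) = 305295*(-1/234816) = -101765/78272 ≈ -1.3001)
K/(-188684) - 422678/(-244303) = -101765/78272/(-188684) - 422678/(-244303) = -101765/78272*(-1/188684) - 422678*(-1/244303) = 101765/14768674048 + 422678/244303 = 6242418470755339/3608031375948544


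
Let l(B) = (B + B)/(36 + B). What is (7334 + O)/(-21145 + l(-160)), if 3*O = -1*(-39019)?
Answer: -1891651/1966245 ≈ -0.96206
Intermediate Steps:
l(B) = 2*B/(36 + B) (l(B) = (2*B)/(36 + B) = 2*B/(36 + B))
O = 39019/3 (O = (-1*(-39019))/3 = (⅓)*39019 = 39019/3 ≈ 13006.)
(7334 + O)/(-21145 + l(-160)) = (7334 + 39019/3)/(-21145 + 2*(-160)/(36 - 160)) = 61021/(3*(-21145 + 2*(-160)/(-124))) = 61021/(3*(-21145 + 2*(-160)*(-1/124))) = 61021/(3*(-21145 + 80/31)) = 61021/(3*(-655415/31)) = (61021/3)*(-31/655415) = -1891651/1966245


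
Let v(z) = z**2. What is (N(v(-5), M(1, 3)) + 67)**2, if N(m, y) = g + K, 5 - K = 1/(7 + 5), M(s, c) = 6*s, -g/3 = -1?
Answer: 808201/144 ≈ 5612.5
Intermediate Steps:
g = 3 (g = -3*(-1) = 3)
K = 59/12 (K = 5 - 1/(7 + 5) = 5 - 1/12 = 59/12 ≈ 4.9167)
N(m, y) = 95/12 (N(m, y) = 3 + 59/12 = 95/12)
(N(v(-5), M(1, 3)) + 67)**2 = (95/12 + 67)**2 = (899/12)**2 = 808201/144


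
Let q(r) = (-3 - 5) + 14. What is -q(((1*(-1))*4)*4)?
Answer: -6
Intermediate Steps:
q(r) = 6 (q(r) = -8 + 14 = 6)
-q(((1*(-1))*4)*4) = -1*6 = -6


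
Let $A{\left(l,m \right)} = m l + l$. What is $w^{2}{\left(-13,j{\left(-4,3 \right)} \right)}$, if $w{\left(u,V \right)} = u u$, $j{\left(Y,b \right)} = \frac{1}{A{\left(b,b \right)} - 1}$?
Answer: $28561$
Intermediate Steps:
$A{\left(l,m \right)} = l + l m$ ($A{\left(l,m \right)} = l m + l = l + l m$)
$j{\left(Y,b \right)} = \frac{1}{-1 + b \left(1 + b\right)}$ ($j{\left(Y,b \right)} = \frac{1}{b \left(1 + b\right) - 1} = \frac{1}{-1 + b \left(1 + b\right)}$)
$w{\left(u,V \right)} = u^{2}$
$w^{2}{\left(-13,j{\left(-4,3 \right)} \right)} = \left(\left(-13\right)^{2}\right)^{2} = 169^{2} = 28561$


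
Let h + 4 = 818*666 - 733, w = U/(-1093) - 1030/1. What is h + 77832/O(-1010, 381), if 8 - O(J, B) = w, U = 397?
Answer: 617545415857/1134931 ≈ 5.4413e+5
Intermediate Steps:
w = -1126187/1093 (w = 397/(-1093) - 1030/1 = 397*(-1/1093) - 1030*1 = -397/1093 - 1030 = -1126187/1093 ≈ -1030.4)
O(J, B) = 1134931/1093 (O(J, B) = 8 - 1*(-1126187/1093) = 8 + 1126187/1093 = 1134931/1093)
h = 544051 (h = -4 + (818*666 - 733) = -4 + (544788 - 733) = -4 + 544055 = 544051)
h + 77832/O(-1010, 381) = 544051 + 77832/(1134931/1093) = 544051 + 77832*(1093/1134931) = 544051 + 85070376/1134931 = 617545415857/1134931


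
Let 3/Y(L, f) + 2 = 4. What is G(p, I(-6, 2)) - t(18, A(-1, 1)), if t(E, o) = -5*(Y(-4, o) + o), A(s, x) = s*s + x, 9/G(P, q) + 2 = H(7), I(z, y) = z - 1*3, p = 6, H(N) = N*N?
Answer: 1663/94 ≈ 17.691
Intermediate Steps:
H(N) = N²
Y(L, f) = 3/2 (Y(L, f) = 3/(-2 + 4) = 3/2)
I(z, y) = -3 + z (I(z, y) = z - 3 = -3 + z)
G(P, q) = 9/47 (G(P, q) = 9/(-2 + 7²) = 9/(-2 + 49) = 9/47)
A(s, x) = x + s² (A(s, x) = s² + x = x + s²)
t(E, o) = -15/2 - 5*o (t(E, o) = -5*(3/2 + o) = -15/2 - 5*o)
G(p, I(-6, 2)) - t(18, A(-1, 1)) = 9/47 - (-15/2 - 5*(1 + (-1)²)) = 9/47 - (-15/2 - 5*(1 + 1)) = 9/47 - (-15/2 - 5*2) = 9/47 - (-15/2 - 10) = 9/47 - 1*(-35/2) = 9/47 + 35/2 = 1663/94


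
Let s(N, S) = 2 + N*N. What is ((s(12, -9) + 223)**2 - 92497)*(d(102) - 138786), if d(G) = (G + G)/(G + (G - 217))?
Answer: -78788282208/13 ≈ -6.0606e+9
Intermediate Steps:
s(N, S) = 2 + N**2
d(G) = 2*G/(-217 + 2*G) (d(G) = (2*G)/(G + (-217 + G)) = (2*G)/(-217 + 2*G) = 2*G/(-217 + 2*G))
((s(12, -9) + 223)**2 - 92497)*(d(102) - 138786) = (((2 + 12**2) + 223)**2 - 92497)*(2*102/(-217 + 2*102) - 138786) = (((2 + 144) + 223)**2 - 92497)*(2*102/(-217 + 204) - 138786) = ((146 + 223)**2 - 92497)*(2*102/(-13) - 138786) = (369**2 - 92497)*(2*102*(-1/13) - 138786) = (136161 - 92497)*(-204/13 - 138786) = 43664*(-1804422/13) = -78788282208/13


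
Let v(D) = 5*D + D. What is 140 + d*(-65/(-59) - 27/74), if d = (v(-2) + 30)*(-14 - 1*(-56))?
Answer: 1521646/2183 ≈ 697.04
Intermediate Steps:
v(D) = 6*D
d = 756 (d = (6*(-2) + 30)*(-14 - 1*(-56)) = (-12 + 30)*(-14 + 56) = 18*42 = 756)
140 + d*(-65/(-59) - 27/74) = 140 + 756*(-65/(-59) - 27/74) = 140 + 756*(-65*(-1/59) - 27*1/74) = 140 + 756*(65/59 - 27/74) = 140 + 756*(3217/4366) = 140 + 1216026/2183 = 1521646/2183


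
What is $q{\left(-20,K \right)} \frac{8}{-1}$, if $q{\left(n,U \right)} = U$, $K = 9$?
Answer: $-72$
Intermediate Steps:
$q{\left(-20,K \right)} \frac{8}{-1} = 9 \frac{8}{-1} = 9 \cdot 8 \left(-1\right) = 9 \left(-8\right) = -72$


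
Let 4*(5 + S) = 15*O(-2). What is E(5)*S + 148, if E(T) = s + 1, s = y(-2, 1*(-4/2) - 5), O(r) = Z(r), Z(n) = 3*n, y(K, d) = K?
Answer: 351/2 ≈ 175.50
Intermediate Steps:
O(r) = 3*r
s = -2
S = -55/2 (S = -5 + (15*(3*(-2)))/4 = -5 + (15*(-6))/4 = -5 + (¼)*(-90) = -5 - 45/2 = -55/2 ≈ -27.500)
E(T) = -1 (E(T) = -2 + 1 = -1)
E(5)*S + 148 = -1*(-55/2) + 148 = 55/2 + 148 = 351/2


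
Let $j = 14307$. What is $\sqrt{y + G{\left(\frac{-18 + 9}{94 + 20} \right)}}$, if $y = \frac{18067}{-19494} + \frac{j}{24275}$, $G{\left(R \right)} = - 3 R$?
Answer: $\frac{i \sqrt{69326620998}}{830205} \approx 0.31715 i$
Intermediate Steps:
$y = - \frac{159675767}{473216850}$ ($y = \frac{18067}{-19494} + \frac{14307}{24275} = 18067 \left(- \frac{1}{19494}\right) + 14307 \cdot \frac{1}{24275} = - \frac{18067}{19494} + \frac{14307}{24275} = - \frac{159675767}{473216850} \approx -0.33743$)
$\sqrt{y + G{\left(\frac{-18 + 9}{94 + 20} \right)}} = \sqrt{- \frac{159675767}{473216850} - 3 \frac{-18 + 9}{94 + 20}} = \sqrt{- \frac{159675767}{473216850} - 3 \left(- \frac{9}{114}\right)} = \sqrt{- \frac{159675767}{473216850} - 3 \left(\left(-9\right) \frac{1}{114}\right)} = \sqrt{- \frac{159675767}{473216850} - - \frac{9}{38}} = \sqrt{- \frac{159675767}{473216850} + \frac{9}{38}} = \sqrt{- \frac{23799046}{236608425}} = \frac{i \sqrt{69326620998}}{830205}$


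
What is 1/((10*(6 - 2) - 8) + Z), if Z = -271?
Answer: -1/239 ≈ -0.0041841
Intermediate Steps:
1/((10*(6 - 2) - 8) + Z) = 1/((10*(6 - 2) - 8) - 271) = 1/((10*4 - 8) - 271) = 1/((40 - 8) - 271) = 1/(32 - 271) = 1/(-239) = -1/239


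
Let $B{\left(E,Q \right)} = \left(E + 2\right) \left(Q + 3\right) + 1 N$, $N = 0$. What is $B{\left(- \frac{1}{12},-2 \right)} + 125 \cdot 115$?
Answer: $\frac{172523}{12} \approx 14377.0$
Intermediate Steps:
$B{\left(E,Q \right)} = \left(2 + E\right) \left(3 + Q\right)$ ($B{\left(E,Q \right)} = \left(E + 2\right) \left(Q + 3\right) + 1 \cdot 0 = \left(2 + E\right) \left(3 + Q\right) + 0 = \left(2 + E\right) \left(3 + Q\right)$)
$B{\left(- \frac{1}{12},-2 \right)} + 125 \cdot 115 = \left(6 + 2 \left(-2\right) + 3 \left(- \frac{1}{12}\right) + - \frac{1}{12} \left(-2\right)\right) + 125 \cdot 115 = \left(6 - 4 + 3 \left(\left(-1\right) \frac{1}{12}\right) + \left(-1\right) \frac{1}{12} \left(-2\right)\right) + 14375 = \left(6 - 4 + 3 \left(- \frac{1}{12}\right) - - \frac{1}{6}\right) + 14375 = \left(6 - 4 - \frac{1}{4} + \frac{1}{6}\right) + 14375 = \frac{23}{12} + 14375 = \frac{172523}{12}$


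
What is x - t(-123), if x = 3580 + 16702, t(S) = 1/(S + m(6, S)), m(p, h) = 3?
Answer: 2433841/120 ≈ 20282.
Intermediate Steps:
t(S) = 1/(3 + S) (t(S) = 1/(S + 3) = 1/(3 + S))
x = 20282
x - t(-123) = 20282 - 1/(3 - 123) = 20282 - 1/(-120) = 20282 - 1*(-1/120) = 20282 + 1/120 = 2433841/120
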